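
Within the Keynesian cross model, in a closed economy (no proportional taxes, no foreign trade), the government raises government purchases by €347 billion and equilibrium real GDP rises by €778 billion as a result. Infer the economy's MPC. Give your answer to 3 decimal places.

0.554

Implied spending multiplier k = ΔY/ΔG = 778/347 ≈ 2.2421.
Since k = 1/(1 − MPC), MPC = 1 − 1/k = 1 − ΔG/ΔY = 1 − 347/778 ≈ 0.554.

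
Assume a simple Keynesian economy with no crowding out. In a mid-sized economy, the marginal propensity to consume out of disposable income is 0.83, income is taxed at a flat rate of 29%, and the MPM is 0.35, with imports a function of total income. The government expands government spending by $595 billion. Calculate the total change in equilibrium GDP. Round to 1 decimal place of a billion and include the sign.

+$782.2 billion

Spending multiplier = 1/(1 − c(1−t) + m) = 1/(1 − 0.83×0.71 + 0.35) = 1/0.7607 ≈ 1.315.
ΔY = k × ΔG = (+$595 billion) / 0.7607 ≈ +$782.2 billion.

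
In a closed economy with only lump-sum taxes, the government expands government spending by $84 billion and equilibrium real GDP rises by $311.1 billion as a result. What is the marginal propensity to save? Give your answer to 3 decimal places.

Implied spending multiplier k = ΔY/ΔG = 311.1/84 ≈ 3.7036.
Since k = 1/(1 − MPC), MPC = 1 − 1/k = 1 − ΔG/ΔY = 1 − 84/311.1 ≈ 0.730.
MPS = 1 − MPC = 0.270.

0.270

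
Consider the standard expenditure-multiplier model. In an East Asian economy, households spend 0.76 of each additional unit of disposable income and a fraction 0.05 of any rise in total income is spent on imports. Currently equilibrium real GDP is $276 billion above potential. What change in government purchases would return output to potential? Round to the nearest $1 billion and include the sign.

−$80 billion

Spending multiplier = 1/(1 − c + m) = 1/(1 − 0.76 + 0.05) = 1/0.29 ≈ 3.448.
Need ΔY = −$276 billion, so ΔG = ΔY/k = (−$276 billion) × 0.29 ≈ −$80 billion.
The government should cut government purchases by $80 billion.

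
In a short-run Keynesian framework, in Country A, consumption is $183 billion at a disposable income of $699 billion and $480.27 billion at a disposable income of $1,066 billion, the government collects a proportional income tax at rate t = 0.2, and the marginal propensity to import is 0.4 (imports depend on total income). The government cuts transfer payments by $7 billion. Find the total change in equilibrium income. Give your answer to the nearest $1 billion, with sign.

−$8 billion

MPC = ΔC/ΔYd = (480.27 − 183)/(1,066 − 699) = 297.27/367 = 0.81.
The transfer change shifts disposable income by −$7 billion, so first-round consumption changes by c·ΔTR = 0.81 × (−$7 billion) = −$5.67 billion.
Expenditure multiplier = 1/(1 − c(1−t) + m) = 1/(1 − 0.81×0.8 + 0.4) = 1/0.752 ≈ 1.33.
The transfer multiplier is c × k ≈ 1.077, so ΔY = k × (c·ΔTR) = (−$5.67 billion) / 0.752 ≈ −$8 billion.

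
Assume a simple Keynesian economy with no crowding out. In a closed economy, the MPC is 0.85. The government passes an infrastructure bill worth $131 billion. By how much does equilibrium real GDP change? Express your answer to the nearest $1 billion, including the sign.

Expenditure multiplier = 1/(1 − MPC) = 1/(1 − 0.85) = 1/0.15 ≈ 6.667.
ΔY = k × ΔG = (+$131 billion) / 0.15 ≈ +$873 billion.

+$873 billion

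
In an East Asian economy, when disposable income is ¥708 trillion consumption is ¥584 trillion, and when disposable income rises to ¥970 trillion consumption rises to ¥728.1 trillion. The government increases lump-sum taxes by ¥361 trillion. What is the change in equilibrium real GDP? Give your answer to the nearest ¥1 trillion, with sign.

−¥441 trillion

MPC = ΔC/ΔYd = (728.1 − 584)/(970 − 708) = 144.1/262 = 0.55.
A lump-sum tax change of +¥361 trillion shifts disposable income by −¥361 trillion; first-round consumption changes by −c × ΔT = −0.55 × (+¥361 trillion) = −¥198.55 trillion.
Expenditure multiplier = 1/(1 − MPC) = 1/(1 − 0.55) = 1/0.45 ≈ 2.222.
The tax multiplier is −c × k ≈ −1.222, so ΔY = k × (−c·ΔT) = (−¥198.55 trillion) / 0.45 ≈ −¥441 trillion.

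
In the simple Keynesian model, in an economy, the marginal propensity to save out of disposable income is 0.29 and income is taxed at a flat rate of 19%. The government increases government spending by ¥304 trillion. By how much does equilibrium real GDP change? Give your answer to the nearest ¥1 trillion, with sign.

MPC = 1 − MPS = 1 − 0.29 = 0.71.
Government-spending multiplier = 1/(1 − c(1−t)) = 1/(1 − 0.71×0.81) = 1/0.4249 ≈ 2.353.
ΔY = k × ΔG = (+¥304 trillion) / 0.4249 ≈ +¥715 trillion.

+¥715 trillion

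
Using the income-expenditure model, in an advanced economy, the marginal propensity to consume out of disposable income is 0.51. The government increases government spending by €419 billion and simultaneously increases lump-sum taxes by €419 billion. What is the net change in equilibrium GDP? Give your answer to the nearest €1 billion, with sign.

Expenditure multiplier = 1/(1 − MPC) = 1/(1 − 0.51) = 1/0.49 ≈ 2.041.
ΔG contributes k·ΔG = (+€419 billion) / 0.49 ≈ +€855.1 billion.
ΔT of +€419 billion changes first-round spending by −c·ΔT = −€213.69 billion, contributing k·(−c·ΔT) = (−€213.69 billion) / 0.49 ≈ −€436.1 billion.
With ΔG = ΔT and no other leakages, the balanced-budget multiplier is 1, so ΔY = ΔG = +€419 billion.

+€419 billion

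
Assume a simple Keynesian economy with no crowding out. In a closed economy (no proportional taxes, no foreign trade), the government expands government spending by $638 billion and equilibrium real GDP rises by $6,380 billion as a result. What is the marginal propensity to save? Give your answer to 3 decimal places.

0.100

Implied spending multiplier k = ΔY/ΔG = 6,380/638 = 10.
Since k = 1/(1 − MPC), MPC = 1 − 1/k = 1 − ΔG/ΔY = 1 − 638/6,380 = 0.900.
MPS = 1 − MPC = 0.100.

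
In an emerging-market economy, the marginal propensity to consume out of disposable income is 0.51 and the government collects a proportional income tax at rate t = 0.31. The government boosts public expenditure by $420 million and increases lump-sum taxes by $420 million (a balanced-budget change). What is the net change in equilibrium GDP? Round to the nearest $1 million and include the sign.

Expenditure multiplier = 1/(1 − c(1−t)) = 1/(1 − 0.51×0.69) = 1/0.6481 ≈ 1.543.
ΔG contributes k·ΔG = (+$420 million) / 0.6481 ≈ +$648 million.
ΔT of +$420 million changes first-round spending by −c·ΔT = −$214.2 million, contributing k·(−c·ΔT) = (−$214.2 million) / 0.6481 ≈ −$330.5 million.
Net ΔY = k(ΔG − c·ΔT) = (+$205.8 million) / 0.6481 ≈ +$318 million.

+$318 million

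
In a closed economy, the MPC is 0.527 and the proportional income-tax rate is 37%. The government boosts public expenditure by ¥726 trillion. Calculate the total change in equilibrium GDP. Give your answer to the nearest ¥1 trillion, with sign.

Expenditure multiplier = 1/(1 − c(1−t)) = 1/(1 − 0.527×0.63) = 1/0.66799 ≈ 1.497.
ΔY = k × ΔG = (+¥726 trillion) / 0.66799 ≈ +¥1,087 trillion.

+¥1,087 trillion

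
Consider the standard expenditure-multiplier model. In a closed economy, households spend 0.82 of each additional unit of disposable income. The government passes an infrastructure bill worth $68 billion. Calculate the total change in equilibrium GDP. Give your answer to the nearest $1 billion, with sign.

+$378 billion

Spending multiplier = 1/(1 − MPC) = 1/(1 − 0.82) = 1/0.18 ≈ 5.556.
ΔY = k × ΔG = (+$68 billion) / 0.18 ≈ +$378 billion.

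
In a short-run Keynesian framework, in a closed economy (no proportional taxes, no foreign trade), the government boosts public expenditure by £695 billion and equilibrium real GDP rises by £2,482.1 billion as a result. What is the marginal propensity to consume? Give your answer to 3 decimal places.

Implied spending multiplier k = ΔY/ΔG = 2,482.1/695 ≈ 3.5714.
Since k = 1/(1 − MPC), MPC = 1 − 1/k = 1 − ΔG/ΔY = 1 − 695/2,482.1 ≈ 0.720.

0.720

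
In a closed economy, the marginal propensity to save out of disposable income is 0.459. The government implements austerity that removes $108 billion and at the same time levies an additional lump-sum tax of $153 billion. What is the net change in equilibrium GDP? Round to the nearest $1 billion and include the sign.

MPC = 1 − MPS = 1 − 0.459 = 0.541.
Expenditure multiplier = 1/(1 − MPC) = 1/(1 − 0.541) = 1/0.459 ≈ 2.179.
ΔG contributes k·ΔG = (−$108 billion) / 0.459 ≈ −$235.3 billion.
ΔT of +$153 billion changes first-round spending by −c·ΔT = −$82.773 billion, contributing k·(−c·ΔT) = (−$82.773 billion) / 0.459 ≈ −$180.3 billion.
Net ΔY = k(ΔG − c·ΔT) = (−$190.773 billion) / 0.459 ≈ −$416 billion.

−$416 billion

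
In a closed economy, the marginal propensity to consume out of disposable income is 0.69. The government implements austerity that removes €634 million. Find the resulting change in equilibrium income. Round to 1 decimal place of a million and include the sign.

−€2,045.2 million

Expenditure multiplier = 1/(1 − MPC) = 1/(1 − 0.69) = 1/0.31 ≈ 3.226.
ΔY = k × ΔG = (−€634 million) / 0.31 ≈ −€2,045.2 million.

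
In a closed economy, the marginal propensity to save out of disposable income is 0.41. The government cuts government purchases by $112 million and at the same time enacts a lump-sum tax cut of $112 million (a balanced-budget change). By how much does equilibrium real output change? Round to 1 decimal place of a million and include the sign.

−$112.0 million

MPC = 1 − MPS = 1 − 0.41 = 0.59.
Expenditure multiplier = 1/(1 − MPC) = 1/(1 − 0.59) = 1/0.41 ≈ 2.439.
ΔG contributes k·ΔG = (−$112 million) / 0.41 ≈ −$273.2 million.
ΔT of −$112 million changes first-round spending by −c·ΔT = +$66.08 million, contributing k·(−c·ΔT) = (+$66.08 million) / 0.41 ≈ +$161.2 million.
With ΔG = ΔT and no other leakages, the balanced-budget multiplier is 1, so ΔY = ΔG = −$112 million.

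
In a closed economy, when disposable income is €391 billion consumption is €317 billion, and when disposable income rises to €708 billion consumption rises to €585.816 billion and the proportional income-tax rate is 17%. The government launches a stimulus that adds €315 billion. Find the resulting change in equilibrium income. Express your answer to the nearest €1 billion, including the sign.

+€1,064 billion

MPC = ΔC/ΔYd = (585.816 − 317)/(708 − 391) = 268.816/317 = 0.848.
Spending multiplier = 1/(1 − c(1−t)) = 1/(1 − 0.848×0.83) = 1/0.29616 ≈ 3.377.
ΔY = k × ΔG = (+€315 billion) / 0.29616 ≈ +€1,064 billion.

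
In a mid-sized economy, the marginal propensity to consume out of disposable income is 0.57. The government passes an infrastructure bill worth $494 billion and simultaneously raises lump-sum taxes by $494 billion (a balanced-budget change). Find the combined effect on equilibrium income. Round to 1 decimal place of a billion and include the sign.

+$494.0 billion

Expenditure multiplier = 1/(1 − MPC) = 1/(1 − 0.57) = 1/0.43 ≈ 2.326.
ΔG contributes k·ΔG = (+$494 billion) / 0.43 ≈ +$1,148.8 billion.
ΔT of +$494 billion changes first-round spending by −c·ΔT = −$281.58 billion, contributing k·(−c·ΔT) = (−$281.58 billion) / 0.43 ≈ −$654.8 billion.
With ΔG = ΔT and no other leakages, the balanced-budget multiplier is 1, so ΔY = ΔG = +$494 billion.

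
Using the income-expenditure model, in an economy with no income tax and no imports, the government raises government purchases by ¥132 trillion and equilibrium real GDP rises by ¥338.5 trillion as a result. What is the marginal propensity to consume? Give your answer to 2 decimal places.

Implied spending multiplier k = ΔY/ΔG = 338.5/132 ≈ 2.5644.
Since k = 1/(1 − MPC), MPC = 1 − 1/k = 1 − ΔG/ΔY = 1 − 132/338.5 ≈ 0.61.

0.61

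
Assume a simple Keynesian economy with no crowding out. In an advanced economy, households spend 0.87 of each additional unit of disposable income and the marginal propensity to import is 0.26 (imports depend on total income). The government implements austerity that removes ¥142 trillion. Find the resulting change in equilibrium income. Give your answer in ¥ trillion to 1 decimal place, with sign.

−¥364.1 trillion

Expenditure multiplier = 1/(1 − c + m) = 1/(1 − 0.87 + 0.26) = 1/0.39 ≈ 2.564.
ΔY = k × ΔG = (−¥142 trillion) / 0.39 ≈ −¥364.1 trillion.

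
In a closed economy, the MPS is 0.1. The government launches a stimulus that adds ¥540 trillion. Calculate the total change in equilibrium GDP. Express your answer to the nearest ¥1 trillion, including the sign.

MPC = 1 − MPS = 1 − 0.1 = 0.9.
Expenditure multiplier = 1/(1 − MPC) = 1/(1 − 0.9) = 1/0.1 = 10.
ΔY = k × ΔG = (+¥540 trillion) / 0.1 = +¥5,400 trillion.

+¥5,400 trillion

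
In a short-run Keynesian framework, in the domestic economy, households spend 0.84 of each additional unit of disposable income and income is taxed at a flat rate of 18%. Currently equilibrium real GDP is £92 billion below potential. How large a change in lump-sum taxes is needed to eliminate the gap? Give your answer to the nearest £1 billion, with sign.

−£34 billion

Spending multiplier = 1/(1 − c(1−t)) = 1/(1 − 0.84×0.82) = 1/0.3112 ≈ 3.213.
Tax multiplier = −c·k = −0.84/0.3112 ≈ −2.699. Need ΔY = +£92 billion, so ΔT = ΔY/(−c·k) = −(+£92 billion) × 0.3112 / 0.84 ≈ −£34 billion.
The government should cut lump-sum taxes by £34 billion.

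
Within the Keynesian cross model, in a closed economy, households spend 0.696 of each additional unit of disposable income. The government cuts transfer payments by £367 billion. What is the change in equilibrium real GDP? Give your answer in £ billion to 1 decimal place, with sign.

The transfer change shifts disposable income by −£367 billion, so first-round consumption changes by c·ΔTR = 0.696 × (−£367 billion) = −£255.432 billion.
Expenditure multiplier = 1/(1 − MPC) = 1/(1 − 0.696) = 1/0.304 ≈ 3.289.
The transfer multiplier is c × k ≈ 2.289, so ΔY = k × (c·ΔTR) = (−£255.432 billion) / 0.304 ≈ −£840.2 billion.

−£840.2 billion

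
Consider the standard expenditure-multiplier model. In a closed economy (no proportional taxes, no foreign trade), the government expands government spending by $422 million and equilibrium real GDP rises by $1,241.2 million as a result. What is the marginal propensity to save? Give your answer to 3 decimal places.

0.340

Implied spending multiplier k = ΔY/ΔG = 1,241.2/422 ≈ 2.9412.
Since k = 1/(1 − MPC), MPC = 1 − 1/k = 1 − ΔG/ΔY = 1 − 422/1,241.2 ≈ 0.660.
MPS = 1 − MPC = 0.340.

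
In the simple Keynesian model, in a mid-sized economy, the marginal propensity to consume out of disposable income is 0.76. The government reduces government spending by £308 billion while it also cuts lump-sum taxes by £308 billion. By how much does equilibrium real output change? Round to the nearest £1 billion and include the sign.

−£308 billion

Expenditure multiplier = 1/(1 − MPC) = 1/(1 − 0.76) = 1/0.24 ≈ 4.167.
ΔG contributes k·ΔG = (−£308 billion) / 0.24 ≈ −£1,283.3 billion.
ΔT of −£308 billion changes first-round spending by −c·ΔT = +£234.08 billion, contributing k·(−c·ΔT) = (+£234.08 billion) / 0.24 ≈ +£975.3 billion.
With ΔG = ΔT and no other leakages, the balanced-budget multiplier is 1, so ΔY = ΔG = −£308 billion.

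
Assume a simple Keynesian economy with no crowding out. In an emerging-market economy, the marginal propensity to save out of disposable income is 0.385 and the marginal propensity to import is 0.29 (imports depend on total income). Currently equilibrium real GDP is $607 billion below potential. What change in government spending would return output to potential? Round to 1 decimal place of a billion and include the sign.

+$409.7 billion

MPC = 1 − MPS = 1 − 0.385 = 0.615.
Spending multiplier = 1/(1 − c + m) = 1/(1 − 0.615 + 0.29) = 1/0.675 ≈ 1.481.
Need ΔY = +$607 billion, so ΔG = ΔY/k = (+$607 billion) × 0.675 ≈ +$409.7 billion.
The government should increase government spending by $409.7 billion.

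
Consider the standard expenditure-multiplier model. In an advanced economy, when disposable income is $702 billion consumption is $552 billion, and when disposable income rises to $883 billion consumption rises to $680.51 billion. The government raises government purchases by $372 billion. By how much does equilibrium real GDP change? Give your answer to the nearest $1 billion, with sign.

MPC = ΔC/ΔYd = (680.51 − 552)/(883 − 702) = 128.51/181 = 0.71.
Expenditure multiplier = 1/(1 − MPC) = 1/(1 − 0.71) = 1/0.29 ≈ 3.448.
ΔY = k × ΔG = (+$372 billion) / 0.29 ≈ +$1,283 billion.

+$1,283 billion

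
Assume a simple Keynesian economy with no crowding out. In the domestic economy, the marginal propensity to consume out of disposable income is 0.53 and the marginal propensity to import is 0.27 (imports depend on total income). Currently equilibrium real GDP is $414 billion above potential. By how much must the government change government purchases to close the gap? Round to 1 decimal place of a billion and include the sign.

−$306.4 billion

Spending multiplier = 1/(1 − c + m) = 1/(1 − 0.53 + 0.27) = 1/0.74 ≈ 1.351.
Need ΔY = −$414 billion, so ΔG = ΔY/k = (−$414 billion) × 0.74 ≈ −$306.4 billion.
The government should cut government purchases by $306.4 billion.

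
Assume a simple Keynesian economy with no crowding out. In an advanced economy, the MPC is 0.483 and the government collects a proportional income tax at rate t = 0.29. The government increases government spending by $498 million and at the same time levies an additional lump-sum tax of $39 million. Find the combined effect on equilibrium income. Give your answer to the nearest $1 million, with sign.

Expenditure multiplier = 1/(1 − c(1−t)) = 1/(1 − 0.483×0.71) = 1/0.65707 ≈ 1.522.
ΔG contributes k·ΔG = (+$498 million) / 0.65707 ≈ +$757.9 million.
ΔT of +$39 million changes first-round spending by −c·ΔT = −$18.837 million, contributing k·(−c·ΔT) = (−$18.837 million) / 0.65707 ≈ −$28.7 million.
Net ΔY = k(ΔG − c·ΔT) = (+$479.163 million) / 0.65707 ≈ +$729 million.

+$729 million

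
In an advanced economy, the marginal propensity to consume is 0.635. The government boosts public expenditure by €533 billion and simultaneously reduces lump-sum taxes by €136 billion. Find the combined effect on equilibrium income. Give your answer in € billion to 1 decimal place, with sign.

Expenditure multiplier = 1/(1 − MPC) = 1/(1 − 0.635) = 1/0.365 ≈ 2.74.
ΔG contributes k·ΔG = (+€533 billion) / 0.365 ≈ +€1,460.3 billion.
ΔT of −€136 billion changes first-round spending by −c·ΔT = +€86.36 billion, contributing k·(−c·ΔT) = (+€86.36 billion) / 0.365 ≈ +€236.6 billion.
Net ΔY = k(ΔG − c·ΔT) = (+€619.36 billion) / 0.365 ≈ +€1,696.9 billion.

+€1,696.9 billion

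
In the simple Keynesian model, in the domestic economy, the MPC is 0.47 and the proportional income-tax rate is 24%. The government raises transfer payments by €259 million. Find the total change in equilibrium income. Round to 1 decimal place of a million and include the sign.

+€189.4 million

The transfer change shifts disposable income by +€259 million, so first-round consumption changes by c·ΔTR = 0.47 × (+€259 million) = +€121.73 million.
Expenditure multiplier = 1/(1 − c(1−t)) = 1/(1 − 0.47×0.76) = 1/0.6428 ≈ 1.556.
The transfer multiplier is c × k ≈ 0.731, so ΔY = k × (c·ΔTR) = (+€121.73 million) / 0.6428 ≈ +€189.4 million.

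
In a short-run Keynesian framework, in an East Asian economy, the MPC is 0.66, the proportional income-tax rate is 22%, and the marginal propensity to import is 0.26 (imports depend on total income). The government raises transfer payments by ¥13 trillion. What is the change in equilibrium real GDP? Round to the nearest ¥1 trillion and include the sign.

The transfer change shifts disposable income by +¥13 trillion, so first-round consumption changes by c·ΔTR = 0.66 × (+¥13 trillion) = +¥8.58 trillion.
Expenditure multiplier = 1/(1 − c(1−t) + m) = 1/(1 − 0.66×0.78 + 0.26) = 1/0.7452 ≈ 1.342.
The transfer multiplier is c × k ≈ 0.886, so ΔY = k × (c·ΔTR) = (+¥8.58 trillion) / 0.7452 ≈ +¥12 trillion.

+¥12 trillion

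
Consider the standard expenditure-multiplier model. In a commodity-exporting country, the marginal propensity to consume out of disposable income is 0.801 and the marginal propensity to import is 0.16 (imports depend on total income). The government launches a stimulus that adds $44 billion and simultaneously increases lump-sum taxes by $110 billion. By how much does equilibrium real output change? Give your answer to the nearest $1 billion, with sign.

Expenditure multiplier = 1/(1 − c + m) = 1/(1 − 0.801 + 0.16) = 1/0.359 ≈ 2.786.
ΔG contributes k·ΔG = (+$44 billion) / 0.359 ≈ +$122.6 billion.
ΔT of +$110 billion changes first-round spending by −c·ΔT = −$88.11 billion, contributing k·(−c·ΔT) = (−$88.11 billion) / 0.359 ≈ −$245.4 billion.
Net ΔY = k(ΔG − c·ΔT) = (−$44.11 billion) / 0.359 ≈ −$123 billion.

−$123 billion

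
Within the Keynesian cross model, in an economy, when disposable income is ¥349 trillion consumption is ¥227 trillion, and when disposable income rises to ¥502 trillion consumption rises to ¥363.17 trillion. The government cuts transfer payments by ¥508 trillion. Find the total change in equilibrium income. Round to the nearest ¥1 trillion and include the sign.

−¥4,110 trillion

MPC = ΔC/ΔYd = (363.17 − 227)/(502 − 349) = 136.17/153 = 0.89.
The transfer change shifts disposable income by −¥508 trillion, so first-round consumption changes by c·ΔTR = 0.89 × (−¥508 trillion) = −¥452.12 trillion.
Expenditure multiplier = 1/(1 − MPC) = 1/(1 − 0.89) = 1/0.11 ≈ 9.091.
The transfer multiplier is c × k ≈ 8.091, so ΔY = k × (c·ΔTR) = (−¥452.12 trillion) / 0.11 ≈ −¥4,110 trillion.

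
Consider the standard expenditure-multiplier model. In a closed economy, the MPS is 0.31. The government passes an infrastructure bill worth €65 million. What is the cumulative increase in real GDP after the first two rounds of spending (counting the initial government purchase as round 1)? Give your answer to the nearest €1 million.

€110 million

MPC = 1 − MPS = 1 − 0.31 = 0.69.
Round 1 adds ΔG = €65 million; each later round is MPC = 0.69 times the previous.
After 2 rounds: 65 + 44.85 = ΔG·(1 − c^2)/(1 − c) = 65 × (1 − 0.4761)/0.31 ≈ €110 million.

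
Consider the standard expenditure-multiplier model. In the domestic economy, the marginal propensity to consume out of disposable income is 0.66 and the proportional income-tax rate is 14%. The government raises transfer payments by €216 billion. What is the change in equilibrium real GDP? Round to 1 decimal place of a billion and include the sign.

The transfer change shifts disposable income by +€216 billion, so first-round consumption changes by c·ΔTR = 0.66 × (+€216 billion) = +€142.56 billion.
Expenditure multiplier = 1/(1 − c(1−t)) = 1/(1 − 0.66×0.86) = 1/0.4324 ≈ 2.313.
The transfer multiplier is c × k ≈ 1.526, so ΔY = k × (c·ΔTR) = (+€142.56 billion) / 0.4324 ≈ +€329.7 billion.

+€329.7 billion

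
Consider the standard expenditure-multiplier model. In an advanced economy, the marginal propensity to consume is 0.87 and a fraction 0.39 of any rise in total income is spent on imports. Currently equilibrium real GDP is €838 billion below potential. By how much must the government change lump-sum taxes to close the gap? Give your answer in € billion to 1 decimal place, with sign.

−€500.9 billion

Spending multiplier = 1/(1 − c + m) = 1/(1 − 0.87 + 0.39) = 1/0.52 ≈ 1.923.
Tax multiplier = −c·k = −0.87/0.52 ≈ −1.673. Need ΔY = +€838 billion, so ΔT = ΔY/(−c·k) = −(+€838 billion) × 0.52 / 0.87 ≈ −€500.9 billion.
The government should cut lump-sum taxes by €500.9 billion.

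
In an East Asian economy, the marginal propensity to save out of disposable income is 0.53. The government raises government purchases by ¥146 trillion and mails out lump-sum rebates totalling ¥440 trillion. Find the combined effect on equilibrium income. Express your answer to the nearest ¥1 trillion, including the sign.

MPC = 1 − MPS = 1 − 0.53 = 0.47.
Expenditure multiplier = 1/(1 − MPC) = 1/(1 − 0.47) = 1/0.53 ≈ 1.887.
ΔG contributes k·ΔG = (+¥146 trillion) / 0.53 ≈ +¥275.5 trillion.
ΔT of −¥440 trillion changes first-round spending by −c·ΔT = +¥206.8 trillion, contributing k·(−c·ΔT) = (+¥206.8 trillion) / 0.53 ≈ +¥390.2 trillion.
Net ΔY = k(ΔG − c·ΔT) = (+¥352.8 trillion) / 0.53 ≈ +¥666 trillion.

+¥666 trillion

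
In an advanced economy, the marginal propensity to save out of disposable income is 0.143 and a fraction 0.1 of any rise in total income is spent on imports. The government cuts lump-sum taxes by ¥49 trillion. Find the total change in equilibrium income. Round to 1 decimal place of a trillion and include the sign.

+¥172.8 trillion

MPC = 1 − MPS = 1 − 0.143 = 0.857.
A lump-sum tax change of −¥49 trillion shifts disposable income by +¥49 trillion; first-round consumption changes by −c × ΔT = −0.857 × (−¥49 trillion) = +¥41.993 trillion.
Expenditure multiplier = 1/(1 − c + m) = 1/(1 − 0.857 + 0.1) = 1/0.243 ≈ 4.115.
The tax multiplier is −c × k ≈ −3.527, so ΔY = k × (−c·ΔT) = (+¥41.993 trillion) / 0.243 ≈ +¥172.8 trillion.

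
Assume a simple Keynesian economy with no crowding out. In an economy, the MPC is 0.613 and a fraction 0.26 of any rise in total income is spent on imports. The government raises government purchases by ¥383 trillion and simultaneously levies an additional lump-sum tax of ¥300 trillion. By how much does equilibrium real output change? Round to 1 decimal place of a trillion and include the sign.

+¥307.7 trillion

Expenditure multiplier = 1/(1 − c + m) = 1/(1 − 0.613 + 0.26) = 1/0.647 ≈ 1.546.
ΔG contributes k·ΔG = (+¥383 trillion) / 0.647 ≈ +¥592 trillion.
ΔT of +¥300 trillion changes first-round spending by −c·ΔT = −¥183.9 trillion, contributing k·(−c·ΔT) = (−¥183.9 trillion) / 0.647 ≈ −¥284.2 trillion.
Net ΔY = k(ΔG − c·ΔT) = (+¥199.1 trillion) / 0.647 ≈ +¥307.7 trillion.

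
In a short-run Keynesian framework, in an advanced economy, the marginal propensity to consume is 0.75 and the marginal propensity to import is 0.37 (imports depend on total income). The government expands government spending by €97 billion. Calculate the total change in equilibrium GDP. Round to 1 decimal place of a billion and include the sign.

+€156.5 billion

Government-spending multiplier = 1/(1 − c + m) = 1/(1 − 0.75 + 0.37) = 1/0.62 ≈ 1.613.
ΔY = k × ΔG = (+€97 billion) / 0.62 ≈ +€156.5 billion.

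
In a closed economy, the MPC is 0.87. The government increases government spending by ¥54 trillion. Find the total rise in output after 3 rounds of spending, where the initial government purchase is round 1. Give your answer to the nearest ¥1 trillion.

Round 1 adds ΔG = ¥54 trillion; each later round is MPC = 0.87 times the previous.
After 3 rounds: 54 + 46.98 + 40.8726 = ΔG·(1 − c^3)/(1 − c) = 54 × (1 − 0.658503)/0.13 ≈ ¥142 trillion.

¥142 trillion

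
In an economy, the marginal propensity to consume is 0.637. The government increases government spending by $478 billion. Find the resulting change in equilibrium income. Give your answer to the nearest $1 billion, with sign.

Spending multiplier = 1/(1 − MPC) = 1/(1 − 0.637) = 1/0.363 ≈ 2.755.
ΔY = k × ΔG = (+$478 billion) / 0.363 ≈ +$1,317 billion.

+$1,317 billion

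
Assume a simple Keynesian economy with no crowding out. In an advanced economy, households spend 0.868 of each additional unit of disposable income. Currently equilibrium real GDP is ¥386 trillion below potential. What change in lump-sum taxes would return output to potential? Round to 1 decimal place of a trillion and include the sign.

−¥58.7 trillion

Spending multiplier = 1/(1 − MPC) = 1/(1 − 0.868) = 1/0.132 ≈ 7.576.
Tax multiplier = −c·k = −0.868/0.132 ≈ −6.576. Need ΔY = +¥386 trillion, so ΔT = ΔY/(−c·k) = −(+¥386 trillion) × 0.132 / 0.868 ≈ −¥58.7 trillion.
The government should cut lump-sum taxes by ¥58.7 trillion.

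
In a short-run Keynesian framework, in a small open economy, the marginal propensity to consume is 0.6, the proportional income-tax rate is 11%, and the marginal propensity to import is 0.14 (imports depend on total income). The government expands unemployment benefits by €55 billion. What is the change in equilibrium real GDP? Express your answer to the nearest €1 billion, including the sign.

+€54 billion

The transfer change shifts disposable income by +€55 billion, so first-round consumption changes by c·ΔTR = 0.6 × (+€55 billion) = +€33 billion.
Expenditure multiplier = 1/(1 − c(1−t) + m) = 1/(1 − 0.6×0.89 + 0.14) = 1/0.606 ≈ 1.65.
The transfer multiplier is c × k ≈ 0.99, so ΔY = k × (c·ΔTR) = (+€33 billion) / 0.606 ≈ +€54 billion.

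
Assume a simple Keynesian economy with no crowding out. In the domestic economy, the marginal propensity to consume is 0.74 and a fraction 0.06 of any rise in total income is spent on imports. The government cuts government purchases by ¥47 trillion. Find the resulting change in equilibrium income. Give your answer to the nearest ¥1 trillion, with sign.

Spending multiplier = 1/(1 − c + m) = 1/(1 − 0.74 + 0.06) = 1/0.32 = 3.125.
ΔY = k × ΔG = (−¥47 trillion) / 0.32 ≈ −¥147 trillion.

−¥147 trillion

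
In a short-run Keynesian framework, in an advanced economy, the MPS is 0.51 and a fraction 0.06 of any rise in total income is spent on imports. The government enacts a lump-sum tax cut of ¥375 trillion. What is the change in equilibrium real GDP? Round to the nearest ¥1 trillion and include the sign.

+¥322 trillion

MPC = 1 − MPS = 1 − 0.51 = 0.49.
A lump-sum tax change of −¥375 trillion shifts disposable income by +¥375 trillion; first-round consumption changes by −c × ΔT = −0.49 × (−¥375 trillion) = +¥183.75 trillion.
Expenditure multiplier = 1/(1 − c + m) = 1/(1 − 0.49 + 0.06) = 1/0.57 ≈ 1.754.
The tax multiplier is −c × k ≈ −0.86, so ΔY = k × (−c·ΔT) = (+¥183.75 trillion) / 0.57 ≈ +¥322 trillion.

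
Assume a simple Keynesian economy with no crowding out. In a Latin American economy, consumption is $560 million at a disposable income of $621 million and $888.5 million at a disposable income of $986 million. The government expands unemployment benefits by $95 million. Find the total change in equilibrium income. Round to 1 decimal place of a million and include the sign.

MPC = ΔC/ΔYd = (888.5 − 560)/(986 − 621) = 328.5/365 = 0.9.
The transfer change shifts disposable income by +$95 million, so first-round consumption changes by c·ΔTR = 0.9 × (+$95 million) = +$85.5 million.
Expenditure multiplier = 1/(1 − MPC) = 1/(1 − 0.9) = 1/0.1 = 10.
The transfer multiplier is c × k = 9, so ΔY = k × (c·ΔTR) = (+$85.5 million) / 0.1 = +$855 million.

+$855.0 million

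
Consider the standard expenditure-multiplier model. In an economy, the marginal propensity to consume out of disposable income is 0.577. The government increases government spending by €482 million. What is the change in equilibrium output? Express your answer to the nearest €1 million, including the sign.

Spending multiplier = 1/(1 − MPC) = 1/(1 − 0.577) = 1/0.423 ≈ 2.364.
ΔY = k × ΔG = (+€482 million) / 0.423 ≈ +€1,139 million.

+€1,139 million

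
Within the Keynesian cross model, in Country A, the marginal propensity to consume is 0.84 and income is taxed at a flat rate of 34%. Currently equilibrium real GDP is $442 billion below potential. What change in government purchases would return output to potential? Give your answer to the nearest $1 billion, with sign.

+$197 billion

Spending multiplier = 1/(1 − c(1−t)) = 1/(1 − 0.84×0.66) = 1/0.4456 ≈ 2.244.
Need ΔY = +$442 billion, so ΔG = ΔY/k = (+$442 billion) × 0.4456 ≈ +$197 billion.
The government should increase government purchases by $197 billion.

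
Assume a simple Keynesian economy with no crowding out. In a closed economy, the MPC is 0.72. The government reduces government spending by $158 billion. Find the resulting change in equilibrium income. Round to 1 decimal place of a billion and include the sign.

−$564.3 billion

Government-spending multiplier = 1/(1 − MPC) = 1/(1 − 0.72) = 1/0.28 ≈ 3.571.
ΔY = k × ΔG = (−$158 billion) / 0.28 ≈ −$564.3 billion.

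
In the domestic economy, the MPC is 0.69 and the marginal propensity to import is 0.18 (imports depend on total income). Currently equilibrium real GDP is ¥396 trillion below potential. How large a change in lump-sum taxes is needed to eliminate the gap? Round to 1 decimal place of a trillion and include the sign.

−¥281.2 trillion

Spending multiplier = 1/(1 − c + m) = 1/(1 − 0.69 + 0.18) = 1/0.49 ≈ 2.041.
Tax multiplier = −c·k = −0.69/0.49 ≈ −1.408. Need ΔY = +¥396 trillion, so ΔT = ΔY/(−c·k) = −(+¥396 trillion) × 0.49 / 0.69 ≈ −¥281.2 trillion.
The government should cut lump-sum taxes by ¥281.2 trillion.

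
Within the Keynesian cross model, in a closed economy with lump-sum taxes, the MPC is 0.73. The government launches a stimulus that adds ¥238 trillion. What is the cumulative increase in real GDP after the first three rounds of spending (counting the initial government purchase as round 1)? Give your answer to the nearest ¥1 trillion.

¥539 trillion

Round 1 adds ΔG = ¥238 trillion; each later round is MPC = 0.73 times the previous.
After 3 rounds: 238 + 173.74 + 126.8302 = ΔG·(1 − c^3)/(1 − c) = 238 × (1 − 0.389017)/0.27 ≈ ¥539 trillion.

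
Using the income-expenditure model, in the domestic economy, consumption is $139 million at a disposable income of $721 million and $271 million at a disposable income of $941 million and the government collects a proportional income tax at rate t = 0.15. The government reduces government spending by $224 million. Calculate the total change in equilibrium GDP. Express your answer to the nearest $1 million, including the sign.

MPC = ΔC/ΔYd = (271 − 139)/(941 − 721) = 132/220 = 0.6.
Government-spending multiplier = 1/(1 − c(1−t)) = 1/(1 − 0.6×0.85) = 1/0.49 ≈ 2.041.
ΔY = k × ΔG = (−$224 million) / 0.49 ≈ −$457 million.

−$457 million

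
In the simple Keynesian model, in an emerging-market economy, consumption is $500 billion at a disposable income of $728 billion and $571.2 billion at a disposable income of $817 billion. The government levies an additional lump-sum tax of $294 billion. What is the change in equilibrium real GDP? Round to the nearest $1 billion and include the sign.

−$1,176 billion

MPC = ΔC/ΔYd = (571.2 − 500)/(817 − 728) = 71.2/89 = 0.8.
A lump-sum tax change of +$294 billion shifts disposable income by −$294 billion; first-round consumption changes by −c × ΔT = −0.8 × (+$294 billion) = −$235.2 billion.
Expenditure multiplier = 1/(1 − MPC) = 1/(1 − 0.8) = 1/0.2 = 5.
The tax multiplier is −c × k = −4, so ΔY = k × (−c·ΔT) = (−$235.2 billion) / 0.2 = −$1,176 billion.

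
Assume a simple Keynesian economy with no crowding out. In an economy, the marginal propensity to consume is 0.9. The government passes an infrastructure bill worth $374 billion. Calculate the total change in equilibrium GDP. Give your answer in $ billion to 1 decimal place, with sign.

Spending multiplier = 1/(1 − MPC) = 1/(1 − 0.9) = 1/0.1 = 10.
ΔY = k × ΔG = (+$374 billion) / 0.1 = +$3,740 billion.

+$3,740.0 billion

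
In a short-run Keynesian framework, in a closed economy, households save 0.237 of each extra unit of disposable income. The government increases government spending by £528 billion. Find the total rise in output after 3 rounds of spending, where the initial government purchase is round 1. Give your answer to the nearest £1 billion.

£1,238 billion

MPC = 1 − MPS = 1 − 0.237 = 0.763.
Round 1 adds ΔG = £528 billion; each later round is MPC = 0.763 times the previous.
After 3 rounds: 528 + 402.864 + 307.385232 = ΔG·(1 − c^3)/(1 − c) = 528 × (1 − 0.444194947)/0.237 ≈ £1,238 billion.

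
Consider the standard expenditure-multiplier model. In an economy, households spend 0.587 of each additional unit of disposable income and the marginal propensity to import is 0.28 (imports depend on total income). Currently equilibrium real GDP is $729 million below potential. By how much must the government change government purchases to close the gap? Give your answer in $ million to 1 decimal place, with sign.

+$505.2 million

Spending multiplier = 1/(1 − c + m) = 1/(1 − 0.587 + 0.28) = 1/0.693 ≈ 1.443.
Need ΔY = +$729 million, so ΔG = ΔY/k = (+$729 million) × 0.693 ≈ +$505.2 million.
The government should increase government purchases by $505.2 million.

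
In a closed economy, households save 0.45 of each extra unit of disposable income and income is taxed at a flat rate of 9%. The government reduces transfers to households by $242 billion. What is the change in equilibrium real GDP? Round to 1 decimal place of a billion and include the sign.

MPC = 1 − MPS = 1 − 0.45 = 0.55.
The transfer change shifts disposable income by −$242 billion, so first-round consumption changes by c·ΔTR = 0.55 × (−$242 billion) = −$133.1 billion.
Expenditure multiplier = 1/(1 − c(1−t)) = 1/(1 − 0.55×0.91) = 1/0.4995 ≈ 2.002.
The transfer multiplier is c × k ≈ 1.101, so ΔY = k × (c·ΔTR) = (−$133.1 billion) / 0.4995 ≈ −$266.5 billion.

−$266.5 billion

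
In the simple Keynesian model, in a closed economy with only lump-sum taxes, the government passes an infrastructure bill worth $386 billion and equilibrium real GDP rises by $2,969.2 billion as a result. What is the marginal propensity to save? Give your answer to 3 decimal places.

0.130

Implied spending multiplier k = ΔY/ΔG = 2,969.2/386 ≈ 7.6922.
Since k = 1/(1 − MPC), MPC = 1 − 1/k = 1 − ΔG/ΔY = 1 − 386/2,969.2 ≈ 0.870.
MPS = 1 − MPC = 0.130.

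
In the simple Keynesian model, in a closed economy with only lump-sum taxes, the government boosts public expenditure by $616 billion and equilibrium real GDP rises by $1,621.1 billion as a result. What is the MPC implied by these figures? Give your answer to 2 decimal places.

Implied spending multiplier k = ΔY/ΔG = 1,621.1/616 ≈ 2.6317.
Since k = 1/(1 − MPC), MPC = 1 − 1/k = 1 − ΔG/ΔY = 1 − 616/1,621.1 ≈ 0.62.

0.62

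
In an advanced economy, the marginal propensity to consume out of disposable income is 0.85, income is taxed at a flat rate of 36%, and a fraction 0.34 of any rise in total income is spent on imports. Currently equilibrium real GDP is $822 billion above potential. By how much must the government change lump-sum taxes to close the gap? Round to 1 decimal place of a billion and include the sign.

Spending multiplier = 1/(1 − c(1−t) + m) = 1/(1 − 0.85×0.64 + 0.34) = 1/0.796 ≈ 1.256.
Tax multiplier = −c·k = −0.85/0.796 ≈ −1.068. Need ΔY = −$822 billion, so ΔT = ΔY/(−c·k) = −(−$822 billion) × 0.796 / 0.85 ≈ +$769.8 billion.
The government should raise lump-sum taxes by $769.8 billion.

+$769.8 billion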